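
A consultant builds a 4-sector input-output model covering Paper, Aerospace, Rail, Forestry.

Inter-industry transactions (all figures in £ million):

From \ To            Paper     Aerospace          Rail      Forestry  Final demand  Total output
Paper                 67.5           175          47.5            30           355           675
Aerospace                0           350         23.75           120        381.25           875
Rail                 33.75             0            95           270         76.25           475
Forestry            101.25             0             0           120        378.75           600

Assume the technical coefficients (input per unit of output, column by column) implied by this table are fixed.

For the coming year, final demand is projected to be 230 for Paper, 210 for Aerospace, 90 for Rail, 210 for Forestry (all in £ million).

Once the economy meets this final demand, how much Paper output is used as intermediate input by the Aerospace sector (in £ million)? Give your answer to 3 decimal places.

z_12 = 98.269

Technical coefficients a_ij = z_ij / X_j:
  a_11 = 67.5/675 = 0.10, a_21 = 0/675 = 0.00, a_31 = 33.75/675 = 0.05, a_41 = 101.25/675 = 0.15
  a_12 = 175/875 = 0.20, a_22 = 350/875 = 0.40, a_32 = 0/875 = 0.00, a_42 = 0/875 = 0.00
  a_13 = 47.5/475 = 0.10, a_23 = 23.75/475 = 0.05, a_33 = 95/475 = 0.20, a_43 = 0/475 = 0.00
  a_14 = 30/600 = 0.05, a_24 = 120/600 = 0.20, a_34 = 270/600 = 0.45, a_44 = 120/600 = 0.20
I − A =
  [   0.90    -0.20    -0.10    -0.05]
  [   0.00     0.60    -0.05    -0.20]
  [  -0.05     0.00     0.80    -0.45]
  [  -0.15     0.00     0.00     0.80]
Compute the cofactors C_ij = (−1)^(i+j)·(3×3 minor ij) of I−A; the adjugate is their transpose:
adj(I−A) = Cᵀ =
  [ 0.384000   0.128000   0.056000   0.087500]
  [ 0.029375   0.559250   0.038625   0.163375]
  [ 0.064500   0.021500   0.421500   0.246500]
  [ 0.072000   0.024000   0.010500   0.428500]
det(I−A) = Σ_j (I−A)_1j·C_1j = (0.90)(0.384000) + (-0.20)(0.029375) + (-0.10)(0.064500) + (-0.05)(0.072000) = 0.329675
(I − A)⁻¹ = adj(I−A) / det(I−A) ≈
  [   1.1648     0.3883     0.1699     0.2654]
  [   0.0891     1.6964     0.1172     0.4956]
  [   0.1956     0.0652     1.2785     0.7477]
  [   0.2184     0.0728     0.0318     1.2998]
First solve x = (I − A)⁻¹ d = adj(I−A)·d / det(I−A); in particular x_2 = (0.029375·230 + 0.559250·210 + 0.038625·90 + 0.163375·210) / 0.329675 = 161.98375 / 0.329675 ≈ 491.34375.
Intermediate flow from 1 to 2: z_12 = a_12 · x_2 = 0.20 × 161.98375 / 0.329675 = 32.39675 / 0.329675 ≈ 98.269.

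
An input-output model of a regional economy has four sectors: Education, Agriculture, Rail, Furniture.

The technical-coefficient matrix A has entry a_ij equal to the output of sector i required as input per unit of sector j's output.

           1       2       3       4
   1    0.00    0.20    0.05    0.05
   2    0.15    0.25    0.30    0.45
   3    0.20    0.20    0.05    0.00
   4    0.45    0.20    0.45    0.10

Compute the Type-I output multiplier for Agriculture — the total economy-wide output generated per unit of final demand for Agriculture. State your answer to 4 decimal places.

I − A =
  [   1.00    -0.20    -0.05    -0.05]
  [  -0.15     0.75    -0.30    -0.45]
  [  -0.20    -0.20     0.95     0.00]
  [  -0.45    -0.20    -0.45     0.90]
Compute the cofactors C_ij = (−1)^(i+j)·(3×3 minor ij) of I−A; the adjugate is their transpose:
adj(I−A) = Cᵀ =
  [ 0.461250   0.194000   0.143625   0.122625]
  [ 0.415125   0.820125   0.486000   0.433125]
  [ 0.184500   0.213500   0.499125   0.117000]
  [ 0.415125   0.386000   0.429375   0.603000]
det(I−A) = Σ_j (I−A)_1j·C_1j = (1.00)(0.461250) + (-0.20)(0.415125) + (-0.05)(0.184500) + (-0.05)(0.415125) = 0.34824375
(I − A)⁻¹ = adj(I−A) / det(I−A) ≈
  [   1.32450     0.55708     0.41243     0.35212]
  [   1.19205     2.35503     1.39557     1.24374]
  [   0.52980     0.61308     1.43326     0.33597]
  [   1.19205     1.10842     1.23297     1.73155]
The output multiplier for sector j is the column-j sum of the Leontief inverse (I − A)⁻¹ = adj(I−A) / det(I−A).
Column 2 of adj(I−A): (0.194000, 0.820125, 0.213500, 0.386000); det(I−A) = 0.34824375.
m_2 = (0.194000 + 0.820125 + 0.213500 + 0.386000) / 0.34824375 = 1.613625 / 0.34824375 ≈ 4.6336.

m_2 = 4.6336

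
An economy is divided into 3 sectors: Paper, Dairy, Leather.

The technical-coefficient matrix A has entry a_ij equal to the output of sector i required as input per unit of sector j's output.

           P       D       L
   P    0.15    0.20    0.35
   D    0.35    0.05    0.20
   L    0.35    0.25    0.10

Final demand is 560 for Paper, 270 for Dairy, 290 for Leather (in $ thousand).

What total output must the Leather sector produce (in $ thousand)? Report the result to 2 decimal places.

I − A =
  [   0.85    -0.20    -0.35]
  [  -0.35     0.95    -0.20]
  [  -0.35    -0.25     0.90]
Cofactors of I−A, C_ij = (−1)^(i+j)·(minor ij) (rows/columns in the sector order above):
  C_11 = (0.95)(0.90) − (-0.20)(-0.25) = 0.8050
  C_12 = −[(-0.35)(0.90) − (-0.20)(-0.35)] = 0.3850
  C_13 = (-0.35)(-0.25) − (0.95)(-0.35) = 0.4200
  C_21 = −[(-0.20)(0.90) − (-0.35)(-0.25)] = 0.2675
  C_22 = (0.85)(0.90) − (-0.35)(-0.35) = 0.6425
  C_23 = −[(0.85)(-0.25) − (-0.20)(-0.35)] = 0.2825
  C_31 = (-0.20)(-0.20) − (-0.35)(0.95) = 0.3725
  C_32 = −[(0.85)(-0.20) − (-0.35)(-0.35)] = 0.2925
  C_33 = (0.85)(0.95) − (-0.20)(-0.35) = 0.7375
det(I−A) = Σ_j (I−A)_1j·C_1j = (0.85)(0.8050) + (-0.20)(0.3850) + (-0.35)(0.4200) = 0.46025
adj(I−A) = Cᵀ =
  [ 0.8050   0.2675   0.3725]
  [ 0.3850   0.6425   0.2925]
  [ 0.4200   0.2825   0.7375]
(I − A)⁻¹ = adj(I−A) / det(I−A) ≈
  [   1.7490     0.5812     0.8093]
  [   0.8365     1.3960     0.6355]
  [   0.9125     0.6138     1.6024]
x = (I − A)⁻¹ d = adj(I−A)·d / det(I−A), with det(I−A) = 0.46025:
  x_P = (0.8050·560 + 0.2675·270 + 0.3725·290) / 0.46025 = 631.05 / 0.46025 ≈ 1371.10
  x_D = (0.3850·560 + 0.6425·270 + 0.2925·290) / 0.46025 = 473.90 / 0.46025 ≈ 1029.66
  x_L = (0.4200·560 + 0.2825·270 + 0.7375·290) / 0.46025 = 525.35 / 0.46025 ≈ 1141.44

x_L = 1141.44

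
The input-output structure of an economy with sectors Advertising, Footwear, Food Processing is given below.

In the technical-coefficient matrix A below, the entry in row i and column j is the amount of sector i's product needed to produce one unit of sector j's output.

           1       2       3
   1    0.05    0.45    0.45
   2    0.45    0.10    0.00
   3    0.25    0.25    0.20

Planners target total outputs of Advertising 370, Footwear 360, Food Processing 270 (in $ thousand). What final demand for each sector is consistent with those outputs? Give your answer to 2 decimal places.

I − A =
  [   0.95    -0.45    -0.45]
  [  -0.45     0.90     0.00]
  [  -0.25    -0.25     0.80]
d = (I − A) x:
  d_1 = (+0.95)·370 + (-0.45)·360 + (-0.45)·270 = 68.00
  d_2 = (-0.45)·370 + (+0.90)·360 + (+0.00)·270 = 157.50
  d_3 = (-0.25)·370 + (-0.25)·360 + (+0.80)·270 = 33.50

d_1 = 68.00, d_2 = 157.50, d_3 = 33.50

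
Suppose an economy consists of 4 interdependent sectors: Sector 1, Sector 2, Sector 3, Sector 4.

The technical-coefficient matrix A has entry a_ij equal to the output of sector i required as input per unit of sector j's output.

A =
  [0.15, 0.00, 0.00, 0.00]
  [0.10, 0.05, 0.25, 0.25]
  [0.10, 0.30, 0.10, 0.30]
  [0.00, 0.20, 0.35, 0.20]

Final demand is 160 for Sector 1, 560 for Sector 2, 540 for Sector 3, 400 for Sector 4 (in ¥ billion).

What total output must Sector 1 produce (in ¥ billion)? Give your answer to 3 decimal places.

x_1 = 188.235

I − A =
  [   0.85     0.00     0.00     0.00]
  [  -0.10     0.95    -0.25    -0.25]
  [  -0.10    -0.30     0.90    -0.30]
  [   0.00    -0.20    -0.35     0.80]
Compute the cofactors C_ij = (−1)^(i+j)·(3×3 minor ij) of I−A; the adjugate is their transpose:
adj(I−A) = Cᵀ =
  [ 0.438000   0.000000   0.000000   0.000000]
  [ 0.090250   0.522750   0.244375   0.255000]
  [ 0.101000   0.255000   0.603500   0.306000]
  [ 0.066750   0.242250   0.325125   0.663000]
det(I−A) = Σ_j (I−A)_1j·C_1j = (0.85)(0.438000) + (0.00)(0.090250) + (0.00)(0.101000) + (0.00)(0.066750) = 0.3723
(I − A)⁻¹ = adj(I−A) / det(I−A) ≈
  [   1.1765     0.0000     0.0000     0.0000]
  [   0.2424     1.4041     0.6564     0.6849]
  [   0.2713     0.6849     1.6210     0.8219]
  [   0.1793     0.6507     0.8733     1.7808]
x = (I − A)⁻¹ d = adj(I−A)·d / det(I−A), with det(I−A) = 0.3723:
  x_1 = (0.438000·160 + 0.000000·560 + 0.000000·540 + 0.000000·400) / 0.3723 = 70.08 / 0.3723 ≈ 188.235
  x_2 = (0.090250·160 + 0.522750·560 + 0.244375·540 + 0.255000·400) / 0.3723 = 541.1425 / 0.3723 ≈ 1453.512
  x_3 = (0.101000·160 + 0.255000·560 + 0.603500·540 + 0.306000·400) / 0.3723 = 607.25 / 0.3723 ≈ 1631.077
  x_4 = (0.066750·160 + 0.242250·560 + 0.325125·540 + 0.663000·400) / 0.3723 = 587.1075 / 0.3723 ≈ 1576.974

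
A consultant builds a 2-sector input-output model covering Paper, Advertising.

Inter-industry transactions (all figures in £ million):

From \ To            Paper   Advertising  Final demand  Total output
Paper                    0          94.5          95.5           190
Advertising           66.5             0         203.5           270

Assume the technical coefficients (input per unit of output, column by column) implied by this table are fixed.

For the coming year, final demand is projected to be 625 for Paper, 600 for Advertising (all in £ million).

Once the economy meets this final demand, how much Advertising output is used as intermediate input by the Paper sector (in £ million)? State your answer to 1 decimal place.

z_AP = 333.0

Technical coefficients a_ij = z_ij / X_j:
  a_PP = 0/190 = 0.00, a_AP = 66.5/190 = 0.35
  a_PA = 94.5/270 = 0.35, a_AA = 0/270 = 0.00
I − A =
  [   1.00    -0.35]
  [  -0.35     1.00]
det(I−A) = (1.00)(1.00) − (-0.35)(-0.35) = 0.8775
adj(I−A) = [[1.00, 0.35], [0.35, 1.00]]
(I − A)⁻¹ = adj(I−A) / det(I−A) ≈
  [   1.1396     0.3989]
  [   0.3989     1.1396]
First solve x = (I − A)⁻¹ d = adj(I−A)·d / det(I−A); in particular x_P = (1.00·625 + 0.35·600) / 0.8775 = 835.00 / 0.8775 ≈ 951.567.
Intermediate flow from A to P: z_AP = a_AP · x_P = 0.35 × 835.00 / 0.8775 = 292.25 / 0.8775 ≈ 333.0.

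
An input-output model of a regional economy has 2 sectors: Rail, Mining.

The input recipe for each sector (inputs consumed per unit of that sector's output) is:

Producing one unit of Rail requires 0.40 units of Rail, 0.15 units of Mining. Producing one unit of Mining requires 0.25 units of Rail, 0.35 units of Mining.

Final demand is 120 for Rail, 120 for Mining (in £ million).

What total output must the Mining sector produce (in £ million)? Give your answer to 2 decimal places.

x_2 = 255.32

I − A =
  [   0.60    -0.25]
  [  -0.15     0.65]
det(I−A) = (0.60)(0.65) − (-0.25)(-0.15) = 0.3525
adj(I−A) = [[0.65, 0.25], [0.15, 0.60]]
(I − A)⁻¹ = adj(I−A) / det(I−A) ≈
  [   1.8440     0.7092]
  [   0.4255     1.7021]
x = (I − A)⁻¹ d = adj(I−A)·d / det(I−A), with det(I−A) = 0.3525:
  x_1 = (0.65·120 + 0.25·120) / 0.3525 = 108.00 / 0.3525 ≈ 306.38
  x_2 = (0.15·120 + 0.60·120) / 0.3525 = 90.00 / 0.3525 ≈ 255.32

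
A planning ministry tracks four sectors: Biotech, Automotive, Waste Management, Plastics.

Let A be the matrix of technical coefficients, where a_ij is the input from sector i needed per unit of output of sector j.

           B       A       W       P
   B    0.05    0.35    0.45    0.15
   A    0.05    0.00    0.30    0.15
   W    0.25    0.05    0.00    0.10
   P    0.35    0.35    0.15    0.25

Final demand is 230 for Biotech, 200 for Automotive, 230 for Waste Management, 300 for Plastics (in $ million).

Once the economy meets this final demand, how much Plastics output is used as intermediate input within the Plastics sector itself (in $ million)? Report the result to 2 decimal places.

z_PP = 318.96

I − A =
  [   0.95    -0.35    -0.45    -0.15]
  [  -0.05     1.00    -0.30    -0.15]
  [  -0.25    -0.05     1.00    -0.10]
  [  -0.35    -0.35    -0.15     0.75]
Compute the cofactors C_ij = (−1)^(i+j)·(3×3 minor ij) of I−A; the adjugate is their transpose:
adj(I−A) = Cᵀ =
  [ 0.659625   0.343500   0.438750   0.259125]
  [ 0.161625   0.540000   0.261000   0.175125]
  [ 0.215625   0.157250   0.576000   0.151375]
  [ 0.426375   0.443750   0.441750   0.778375]
det(I−A) = Σ_j (I−A)_1j·C_1j = (0.95)(0.659625) + (-0.35)(0.161625) + (-0.45)(0.215625) + (-0.15)(0.426375) = 0.4090875
(I − A)⁻¹ = adj(I−A) / det(I−A) ≈
  [   1.6124     0.8397     1.0725     0.6334]
  [   0.3951     1.3200     0.6380     0.4281]
  [   0.5271     0.3844     1.4080     0.3700]
  [   1.0423     1.0847     1.0798     1.9027]
First solve x = (I − A)⁻¹ d = adj(I−A)·d / det(I−A); in particular x_P = (0.426375·230 + 0.443750·200 + 0.441750·230 + 0.778375·300) / 0.4090875 = 521.93125 / 0.4090875 ≈ 1275.8426.
Intermediate flow from P to P: z_PP = a_PP · x_P = 0.25 × 521.93125 / 0.4090875 = 130.4828125 / 0.4090875 ≈ 318.96.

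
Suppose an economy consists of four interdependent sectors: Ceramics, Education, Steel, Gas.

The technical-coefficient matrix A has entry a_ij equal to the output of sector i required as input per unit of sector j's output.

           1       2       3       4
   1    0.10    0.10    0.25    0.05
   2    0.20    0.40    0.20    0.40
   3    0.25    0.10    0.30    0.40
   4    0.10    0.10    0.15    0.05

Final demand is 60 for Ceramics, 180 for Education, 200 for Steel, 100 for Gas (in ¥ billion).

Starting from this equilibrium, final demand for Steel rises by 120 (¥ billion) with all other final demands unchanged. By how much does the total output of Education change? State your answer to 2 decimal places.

Δx_2 = 170.87

I − A =
  [   0.90    -0.10    -0.25    -0.05]
  [  -0.20     0.60    -0.20    -0.40]
  [  -0.25    -0.10     0.70    -0.40]
  [  -0.10    -0.10    -0.15     0.95]
Compute the cofactors C_ij = (−1)^(i+j)·(3×3 minor ij) of I−A; the adjugate is their transpose:
adj(I−A) = Cᵀ =
  [ 0.30200   0.09850   0.16300   0.12600]
  [ 0.21950   0.46975   0.28300   0.32850]
  [ 0.18750   0.15000   0.45000   0.26250]
  [ 0.08450   0.08350   0.11800   0.29850]
det(I−A) = Σ_j (I−A)_1j·C_1j = (0.90)(0.30200) + (-0.10)(0.21950) + (-0.25)(0.18750) + (-0.05)(0.08450) = 0.19875
(I − A)⁻¹ = adj(I−A) / det(I−A) ≈
  [   1.5195     0.4956     0.8201     0.6340]
  [   1.1044     2.3635     1.4239     1.6528]
  [   0.9434     0.7547     2.2642     1.3208]
  [   0.4252     0.4201     0.5937     1.5019]
Δx = (I − A)⁻¹ Δd with Δd having +120 in the Steel component and 0 elsewhere.
So Δx_2 = L_23 · (+120), where L_23 = adj(I−A)_23 / det(I−A) = 0.28300 / 0.19875.
Δx_2 = 0.28300 × (+120) / 0.19875 = 33.96 / 0.19875 ≈ 170.87.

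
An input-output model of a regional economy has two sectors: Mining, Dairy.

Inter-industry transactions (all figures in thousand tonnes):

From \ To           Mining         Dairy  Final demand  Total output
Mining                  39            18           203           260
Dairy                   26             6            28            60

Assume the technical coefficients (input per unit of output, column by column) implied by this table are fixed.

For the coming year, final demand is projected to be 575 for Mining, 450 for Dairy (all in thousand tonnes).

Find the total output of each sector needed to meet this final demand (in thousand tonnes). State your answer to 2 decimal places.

Technical coefficients a_ij = z_ij / X_j:
  a_MM = 39/260 = 0.15, a_DM = 26/260 = 0.10
  a_MD = 18/60 = 0.30, a_DD = 6/60 = 0.10
I − A =
  [   0.85    -0.30]
  [  -0.10     0.90]
det(I−A) = (0.85)(0.90) − (-0.30)(-0.10) = 0.7350
adj(I−A) = [[0.90, 0.30], [0.10, 0.85]]
(I − A)⁻¹ = adj(I−A) / det(I−A) ≈
  [   1.2245     0.4082]
  [   0.1361     1.1565]
x = (I − A)⁻¹ d = adj(I−A)·d / det(I−A), with det(I−A) = 0.7350:
  x_M = (0.90·575 + 0.30·450) / 0.7350 = 652.50 / 0.7350 ≈ 887.76
  x_D = (0.10·575 + 0.85·450) / 0.7350 = 440.00 / 0.7350 ≈ 598.64

x_M = 887.76, x_D = 598.64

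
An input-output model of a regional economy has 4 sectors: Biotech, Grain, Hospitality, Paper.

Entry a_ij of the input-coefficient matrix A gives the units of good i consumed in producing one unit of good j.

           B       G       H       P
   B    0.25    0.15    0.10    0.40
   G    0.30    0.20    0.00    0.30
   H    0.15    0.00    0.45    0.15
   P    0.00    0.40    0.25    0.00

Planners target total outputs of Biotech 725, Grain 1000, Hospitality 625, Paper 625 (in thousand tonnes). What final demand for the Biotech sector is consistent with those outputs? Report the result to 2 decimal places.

I − A =
  [   0.75    -0.15    -0.10    -0.40]
  [  -0.30     0.80     0.00    -0.30]
  [  -0.15     0.00     0.55    -0.15]
  [   0.00    -0.40    -0.25     1.00]
d = (I − A) x:
  d_B = (+0.75)·725 + (-0.15)·1000 + (-0.10)·625 + (-0.40)·625 = 81.25
  d_G = (-0.30)·725 + (+0.80)·1000 + (+0.00)·625 + (-0.30)·625 = 395.00
  d_H = (-0.15)·725 + (+0.00)·1000 + (+0.55)·625 + (-0.15)·625 = 141.25
  d_P = (+0.00)·725 + (-0.40)·1000 + (-0.25)·625 + (+1.00)·625 = 68.75

d_B = 81.25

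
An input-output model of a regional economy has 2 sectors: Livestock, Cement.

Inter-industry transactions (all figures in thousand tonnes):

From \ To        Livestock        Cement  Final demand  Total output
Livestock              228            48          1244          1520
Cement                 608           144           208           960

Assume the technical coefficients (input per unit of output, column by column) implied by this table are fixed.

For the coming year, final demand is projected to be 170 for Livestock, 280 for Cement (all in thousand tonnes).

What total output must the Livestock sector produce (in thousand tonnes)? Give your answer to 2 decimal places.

x_1 = 225.62

Technical coefficients a_ij = z_ij / X_j:
  a_11 = 228/1520 = 0.15, a_21 = 608/1520 = 0.40
  a_12 = 48/960 = 0.05, a_22 = 144/960 = 0.15
I − A =
  [   0.85    -0.05]
  [  -0.40     0.85]
det(I−A) = (0.85)(0.85) − (-0.05)(-0.40) = 0.7025
adj(I−A) = [[0.85, 0.05], [0.40, 0.85]]
(I − A)⁻¹ = adj(I−A) / det(I−A) ≈
  [   1.2100     0.0712]
  [   0.5694     1.2100]
x = (I − A)⁻¹ d = adj(I−A)·d / det(I−A), with det(I−A) = 0.7025:
  x_1 = (0.85·170 + 0.05·280) / 0.7025 = 158.50 / 0.7025 ≈ 225.62
  x_2 = (0.40·170 + 0.85·280) / 0.7025 = 306.00 / 0.7025 ≈ 435.59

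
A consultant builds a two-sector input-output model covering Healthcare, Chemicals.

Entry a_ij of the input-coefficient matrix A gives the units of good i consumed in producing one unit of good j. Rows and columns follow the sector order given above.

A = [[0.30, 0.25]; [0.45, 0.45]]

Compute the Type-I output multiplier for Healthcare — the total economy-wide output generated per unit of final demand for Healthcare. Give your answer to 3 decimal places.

I − A =
  [   0.70    -0.25]
  [  -0.45     0.55]
det(I−A) = (0.70)(0.55) − (-0.25)(-0.45) = 0.2725
adj(I−A) = [[0.55, 0.25], [0.45, 0.70]]
(I − A)⁻¹ = adj(I−A) / det(I−A) ≈
  [   2.0183     0.9174]
  [   1.6514     2.5688]
The output multiplier for sector j is the column-j sum of the Leontief inverse (I − A)⁻¹ = adj(I−A) / det(I−A).
Column H of adj(I−A): (0.55, 0.45); det(I−A) = 0.2725.
m_H = (0.55 + 0.45) / 0.2725 = 1.00 / 0.2725 ≈ 3.670.

m_H = 3.670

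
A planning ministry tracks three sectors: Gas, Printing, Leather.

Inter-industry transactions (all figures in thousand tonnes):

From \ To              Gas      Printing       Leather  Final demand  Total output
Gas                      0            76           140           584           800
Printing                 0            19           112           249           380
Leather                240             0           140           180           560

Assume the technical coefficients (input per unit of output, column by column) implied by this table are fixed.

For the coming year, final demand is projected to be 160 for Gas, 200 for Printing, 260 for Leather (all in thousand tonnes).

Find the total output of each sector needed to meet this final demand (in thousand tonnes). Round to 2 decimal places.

x_G = 343.50, x_P = 312.44, x_L = 484.07

Technical coefficients a_ij = z_ij / X_j:
  a_GG = 0/800 = 0.00, a_PG = 0/800 = 0.00, a_LG = 240/800 = 0.30
  a_GP = 76/380 = 0.20, a_PP = 19/380 = 0.05, a_LP = 0/380 = 0.00
  a_GL = 140/560 = 0.25, a_PL = 112/560 = 0.20, a_LL = 140/560 = 0.25
I − A =
  [   1.00    -0.20    -0.25]
  [   0.00     0.95    -0.20]
  [  -0.30     0.00     0.75]
Cofactors of I−A, C_ij = (−1)^(i+j)·(minor ij) (rows/columns in the sector order above):
  C_11 = (0.95)(0.75) − (-0.20)(0.00) = 0.7125
  C_12 = −[(0.00)(0.75) − (-0.20)(-0.30)] = 0.0600
  C_13 = (0.00)(0.00) − (0.95)(-0.30) = 0.2850
  C_21 = −[(-0.20)(0.75) − (-0.25)(0.00)] = 0.1500
  C_22 = (1.00)(0.75) − (-0.25)(-0.30) = 0.6750
  C_23 = −[(1.00)(0.00) − (-0.20)(-0.30)] = 0.0600
  C_31 = (-0.20)(-0.20) − (-0.25)(0.95) = 0.2775
  C_32 = −[(1.00)(-0.20) − (-0.25)(0.00)] = 0.2000
  C_33 = (1.00)(0.95) − (-0.20)(0.00) = 0.9500
det(I−A) = Σ_j (I−A)_1j·C_1j = (1.00)(0.7125) + (-0.20)(0.0600) + (-0.25)(0.2850) = 0.62925
adj(I−A) = Cᵀ =
  [ 0.7125   0.1500   0.2775]
  [ 0.0600   0.6750   0.2000]
  [ 0.2850   0.0600   0.9500]
(I − A)⁻¹ = adj(I−A) / det(I−A) ≈
  [   1.1323     0.2384     0.4410]
  [   0.0954     1.0727     0.3178]
  [   0.4529     0.0954     1.5097]
x = (I − A)⁻¹ d = adj(I−A)·d / det(I−A), with det(I−A) = 0.62925:
  x_G = (0.7125·160 + 0.1500·200 + 0.2775·260) / 0.62925 = 216.15 / 0.62925 ≈ 343.50
  x_P = (0.0600·160 + 0.6750·200 + 0.2000·260) / 0.62925 = 196.60 / 0.62925 ≈ 312.44
  x_L = (0.2850·160 + 0.0600·200 + 0.9500·260) / 0.62925 = 304.60 / 0.62925 ≈ 484.07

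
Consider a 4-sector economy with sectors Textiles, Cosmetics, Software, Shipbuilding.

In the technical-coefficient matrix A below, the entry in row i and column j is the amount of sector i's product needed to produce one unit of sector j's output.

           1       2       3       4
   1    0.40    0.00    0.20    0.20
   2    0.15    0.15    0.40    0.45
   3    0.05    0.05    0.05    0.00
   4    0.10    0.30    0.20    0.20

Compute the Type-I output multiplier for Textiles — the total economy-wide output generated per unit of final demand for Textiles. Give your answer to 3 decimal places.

m_1 = 3.213

I − A =
  [   0.60     0.00    -0.20    -0.20]
  [  -0.15     0.85    -0.40    -0.45]
  [  -0.05    -0.05     0.95     0.00]
  [  -0.10    -0.30    -0.20     0.80]
Compute the cofactors C_ij = (−1)^(i+j)·(3×3 minor ij) of I−A; the adjugate is their transpose:
adj(I−A) = Cᵀ =
  [ 0.49725   0.06700   0.16700   0.16200]
  [ 0.17725   0.42700   0.27700   0.28450]
  [ 0.03550   0.02600   0.30100   0.02350]
  [ 0.13750   0.17500   0.20000   0.46250]
det(I−A) = Σ_j (I−A)_1j·C_1j = (0.60)(0.49725) + (0.00)(0.17725) + (-0.20)(0.03550) + (-0.20)(0.13750) = 0.26375
(I − A)⁻¹ = adj(I−A) / det(I−A) ≈
  [   1.8853     0.2540     0.6332     0.6142]
  [   0.6720     1.6190     1.0502     1.0787]
  [   0.1346     0.0986     1.1412     0.0891]
  [   0.5213     0.6635     0.7583     1.7536]
The output multiplier for sector j is the column-j sum of the Leontief inverse (I − A)⁻¹ = adj(I−A) / det(I−A).
Column 1 of adj(I−A): (0.49725, 0.17725, 0.03550, 0.13750); det(I−A) = 0.26375.
m_1 = (0.49725 + 0.17725 + 0.03550 + 0.13750) / 0.26375 = 0.8475 / 0.26375 ≈ 3.213.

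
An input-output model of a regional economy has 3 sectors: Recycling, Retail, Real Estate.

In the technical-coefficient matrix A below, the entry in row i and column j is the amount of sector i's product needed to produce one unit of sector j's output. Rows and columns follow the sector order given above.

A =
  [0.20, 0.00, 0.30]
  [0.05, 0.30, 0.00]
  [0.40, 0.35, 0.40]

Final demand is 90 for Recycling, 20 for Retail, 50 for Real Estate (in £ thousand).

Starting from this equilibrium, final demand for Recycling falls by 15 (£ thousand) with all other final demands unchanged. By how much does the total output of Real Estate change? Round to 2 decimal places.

Δx_3 = -18.09

I − A =
  [   0.80     0.00    -0.30]
  [  -0.05     0.70     0.00]
  [  -0.40    -0.35     0.60]
Cofactors of I−A, C_ij = (−1)^(i+j)·(minor ij) (rows/columns in the sector order above):
  C_11 = (0.70)(0.60) − (0.00)(-0.35) = 0.4200
  C_12 = −[(-0.05)(0.60) − (0.00)(-0.40)] = 0.0300
  C_13 = (-0.05)(-0.35) − (0.70)(-0.40) = 0.2975
  C_21 = −[(0.00)(0.60) − (-0.30)(-0.35)] = 0.1050
  C_22 = (0.80)(0.60) − (-0.30)(-0.40) = 0.3600
  C_23 = −[(0.80)(-0.35) − (0.00)(-0.40)] = 0.2800
  C_31 = (0.00)(0.00) − (-0.30)(0.70) = 0.2100
  C_32 = −[(0.80)(0.00) − (-0.30)(-0.05)] = 0.0150
  C_33 = (0.80)(0.70) − (0.00)(-0.05) = 0.5600
det(I−A) = Σ_j (I−A)_1j·C_1j = (0.80)(0.4200) + (0.00)(0.0300) + (-0.30)(0.2975) = 0.24675
adj(I−A) = Cᵀ =
  [ 0.4200   0.1050   0.2100]
  [ 0.0300   0.3600   0.0150]
  [ 0.2975   0.2800   0.5600]
(I − A)⁻¹ = adj(I−A) / det(I−A) ≈
  [   1.7021     0.4255     0.8511]
  [   0.1216     1.4590     0.0608]
  [   1.2057     1.1348     2.2695]
Δx = (I − A)⁻¹ Δd with Δd having -15 in the Recycling component and 0 elsewhere.
So Δx_3 = L_31 · (-15), where L_31 = adj(I−A)_31 / det(I−A) = 0.2975 / 0.24675.
Δx_3 = 0.2975 × (-15) / 0.24675 = -4.4625 / 0.24675 ≈ -18.09.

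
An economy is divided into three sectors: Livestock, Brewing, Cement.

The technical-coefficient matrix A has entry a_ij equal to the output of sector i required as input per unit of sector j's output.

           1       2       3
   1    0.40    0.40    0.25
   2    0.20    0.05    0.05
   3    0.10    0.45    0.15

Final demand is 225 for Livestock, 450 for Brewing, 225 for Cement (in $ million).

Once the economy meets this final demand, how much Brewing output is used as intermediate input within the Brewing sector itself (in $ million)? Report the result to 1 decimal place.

z_22 = 38.8

I − A =
  [   0.60    -0.40    -0.25]
  [  -0.20     0.95    -0.05]
  [  -0.10    -0.45     0.85]
Cofactors of I−A, C_ij = (−1)^(i+j)·(minor ij) (rows/columns in the sector order above):
  C_11 = (0.95)(0.85) − (-0.05)(-0.45) = 0.7850
  C_12 = −[(-0.20)(0.85) − (-0.05)(-0.10)] = 0.1750
  C_13 = (-0.20)(-0.45) − (0.95)(-0.10) = 0.1850
  C_21 = −[(-0.40)(0.85) − (-0.25)(-0.45)] = 0.4525
  C_22 = (0.60)(0.85) − (-0.25)(-0.10) = 0.4850
  C_23 = −[(0.60)(-0.45) − (-0.40)(-0.10)] = 0.3100
  C_31 = (-0.40)(-0.05) − (-0.25)(0.95) = 0.2575
  C_32 = −[(0.60)(-0.05) − (-0.25)(-0.20)] = 0.0800
  C_33 = (0.60)(0.95) − (-0.40)(-0.20) = 0.4900
det(I−A) = Σ_j (I−A)_1j·C_1j = (0.60)(0.7850) + (-0.40)(0.1750) + (-0.25)(0.1850) = 0.35475
adj(I−A) = Cᵀ =
  [ 0.7850   0.4525   0.2575]
  [ 0.1750   0.4850   0.0800]
  [ 0.1850   0.3100   0.4900]
(I − A)⁻¹ = adj(I−A) / det(I−A) ≈
  [   2.2128     1.2755     0.7259]
  [   0.4933     1.3672     0.2255]
  [   0.5215     0.8739     1.3813]
First solve x = (I − A)⁻¹ d = adj(I−A)·d / det(I−A); in particular x_2 = (0.1750·225 + 0.4850·450 + 0.0800·225) / 0.35475 = 275.625 / 0.35475 ≈ 776.956.
Intermediate flow from 2 to 2: z_22 = a_22 · x_2 = 0.05 × 275.625 / 0.35475 = 13.78125 / 0.35475 ≈ 38.8.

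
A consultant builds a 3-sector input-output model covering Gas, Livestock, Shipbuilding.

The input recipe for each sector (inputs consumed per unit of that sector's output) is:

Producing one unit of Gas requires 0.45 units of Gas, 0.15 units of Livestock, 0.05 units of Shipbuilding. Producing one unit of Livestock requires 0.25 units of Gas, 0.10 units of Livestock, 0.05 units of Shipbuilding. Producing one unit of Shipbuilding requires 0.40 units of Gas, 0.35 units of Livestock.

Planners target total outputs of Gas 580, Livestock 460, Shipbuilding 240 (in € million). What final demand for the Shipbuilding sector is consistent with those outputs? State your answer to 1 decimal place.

I − A =
  [   0.55    -0.25    -0.40]
  [  -0.15     0.90    -0.35]
  [  -0.05    -0.05     1.00]
d = (I − A) x:
  d_1 = (+0.55)·580 + (-0.25)·460 + (-0.40)·240 = 108.0
  d_2 = (-0.15)·580 + (+0.90)·460 + (-0.35)·240 = 243.0
  d_3 = (-0.05)·580 + (-0.05)·460 + (+1.00)·240 = 188.0

d_3 = 188.0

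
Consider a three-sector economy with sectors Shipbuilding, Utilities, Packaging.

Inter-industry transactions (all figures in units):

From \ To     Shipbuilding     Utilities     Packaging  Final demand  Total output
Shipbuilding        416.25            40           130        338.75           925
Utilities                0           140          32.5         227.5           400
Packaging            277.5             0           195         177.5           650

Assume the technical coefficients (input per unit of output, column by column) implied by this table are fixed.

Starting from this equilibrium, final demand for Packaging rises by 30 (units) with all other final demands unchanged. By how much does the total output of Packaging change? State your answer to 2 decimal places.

Δx_P = 51.13

Technical coefficients a_ij = z_ij / X_j:
  a_SS = 416.25/925 = 0.45, a_US = 0/925 = 0.00, a_PS = 277.5/925 = 0.30
  a_SU = 40/400 = 0.10, a_UU = 140/400 = 0.35, a_PU = 0/400 = 0.00
  a_SP = 130/650 = 0.20, a_UP = 32.5/650 = 0.05, a_PP = 195/650 = 0.30
I − A =
  [   0.55    -0.10    -0.20]
  [   0.00     0.65    -0.05]
  [  -0.30     0.00     0.70]
Cofactors of I−A, C_ij = (−1)^(i+j)·(minor ij) (rows/columns in the sector order above):
  C_11 = (0.65)(0.70) − (-0.05)(0.00) = 0.4550
  C_12 = −[(0.00)(0.70) − (-0.05)(-0.30)] = 0.0150
  C_13 = (0.00)(0.00) − (0.65)(-0.30) = 0.1950
  C_21 = −[(-0.10)(0.70) − (-0.20)(0.00)] = 0.0700
  C_22 = (0.55)(0.70) − (-0.20)(-0.30) = 0.3250
  C_23 = −[(0.55)(0.00) − (-0.10)(-0.30)] = 0.0300
  C_31 = (-0.10)(-0.05) − (-0.20)(0.65) = 0.1350
  C_32 = −[(0.55)(-0.05) − (-0.20)(0.00)] = 0.0275
  C_33 = (0.55)(0.65) − (-0.10)(0.00) = 0.3575
det(I−A) = Σ_j (I−A)_1j·C_1j = (0.55)(0.4550) + (-0.10)(0.0150) + (-0.20)(0.1950) = 0.20975
adj(I−A) = Cᵀ =
  [ 0.4550   0.0700   0.1350]
  [ 0.0150   0.3250   0.0275]
  [ 0.1950   0.0300   0.3575]
(I − A)⁻¹ = adj(I−A) / det(I−A) ≈
  [   2.1692     0.3337     0.6436]
  [   0.0715     1.5495     0.1311]
  [   0.9297     0.1430     1.7044]
Δx = (I − A)⁻¹ Δd with Δd having +30 in the Packaging component and 0 elsewhere.
So Δx_P = L_PP · (+30), where L_PP = adj(I−A)_PP / det(I−A) = 0.3575 / 0.20975.
Δx_P = 0.3575 × (+30) / 0.20975 = 10.725 / 0.20975 ≈ 51.13.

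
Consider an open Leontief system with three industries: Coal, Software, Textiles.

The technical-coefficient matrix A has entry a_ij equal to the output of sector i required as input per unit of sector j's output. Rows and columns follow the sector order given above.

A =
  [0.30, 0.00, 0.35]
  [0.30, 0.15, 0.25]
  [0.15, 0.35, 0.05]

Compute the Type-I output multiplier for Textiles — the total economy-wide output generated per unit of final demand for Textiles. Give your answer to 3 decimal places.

I − A =
  [   0.70     0.00    -0.35]
  [  -0.30     0.85    -0.25]
  [  -0.15    -0.35     0.95]
Cofactors of I−A, C_ij = (−1)^(i+j)·(minor ij) (rows/columns in the sector order above):
  C_11 = (0.85)(0.95) − (-0.25)(-0.35) = 0.7200
  C_12 = −[(-0.30)(0.95) − (-0.25)(-0.15)] = 0.3225
  C_13 = (-0.30)(-0.35) − (0.85)(-0.15) = 0.2325
  C_21 = −[(0.00)(0.95) − (-0.35)(-0.35)] = 0.1225
  C_22 = (0.70)(0.95) − (-0.35)(-0.15) = 0.6125
  C_23 = −[(0.70)(-0.35) − (0.00)(-0.15)] = 0.2450
  C_31 = (0.00)(-0.25) − (-0.35)(0.85) = 0.2975
  C_32 = −[(0.70)(-0.25) − (-0.35)(-0.30)] = 0.2800
  C_33 = (0.70)(0.85) − (0.00)(-0.30) = 0.5950
det(I−A) = Σ_j (I−A)_1j·C_1j = (0.70)(0.7200) + (0.00)(0.3225) + (-0.35)(0.2325) = 0.422625
adj(I−A) = Cᵀ =
  [ 0.7200   0.1225   0.2975]
  [ 0.3225   0.6125   0.2800]
  [ 0.2325   0.2450   0.5950]
(I − A)⁻¹ = adj(I−A) / det(I−A) ≈
  [   1.7036     0.2899     0.7039]
  [   0.7631     1.4493     0.6625]
  [   0.5501     0.5797     1.4079]
The output multiplier for sector j is the column-j sum of the Leontief inverse (I − A)⁻¹ = adj(I−A) / det(I−A).
Column T of adj(I−A): (0.2975, 0.2800, 0.5950); det(I−A) = 0.422625.
m_T = (0.2975 + 0.2800 + 0.5950) / 0.422625 = 1.1725 / 0.422625 ≈ 2.774.

m_T = 2.774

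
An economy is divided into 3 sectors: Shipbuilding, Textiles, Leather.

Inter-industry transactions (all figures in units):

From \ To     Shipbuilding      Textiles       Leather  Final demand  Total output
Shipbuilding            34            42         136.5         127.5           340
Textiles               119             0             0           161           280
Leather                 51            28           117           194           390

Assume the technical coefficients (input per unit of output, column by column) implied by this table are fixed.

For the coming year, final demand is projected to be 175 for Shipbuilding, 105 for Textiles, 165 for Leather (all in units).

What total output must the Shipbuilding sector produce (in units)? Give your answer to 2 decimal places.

Technical coefficients a_ij = z_ij / X_j:
  a_11 = 34/340 = 0.10, a_21 = 119/340 = 0.35, a_31 = 51/340 = 0.15
  a_12 = 42/280 = 0.15, a_22 = 0/280 = 0.00, a_32 = 28/280 = 0.10
  a_13 = 136.5/390 = 0.35, a_23 = 0/390 = 0.00, a_33 = 117/390 = 0.30
I − A =
  [   0.90    -0.15    -0.35]
  [  -0.35     1.00     0.00]
  [  -0.15    -0.10     0.70]
Cofactors of I−A, C_ij = (−1)^(i+j)·(minor ij) (rows/columns in the sector order above):
  C_11 = (1.00)(0.70) − (0.00)(-0.10) = 0.7000
  C_12 = −[(-0.35)(0.70) − (0.00)(-0.15)] = 0.2450
  C_13 = (-0.35)(-0.10) − (1.00)(-0.15) = 0.1850
  C_21 = −[(-0.15)(0.70) − (-0.35)(-0.10)] = 0.1400
  C_22 = (0.90)(0.70) − (-0.35)(-0.15) = 0.5775
  C_23 = −[(0.90)(-0.10) − (-0.15)(-0.15)] = 0.1125
  C_31 = (-0.15)(0.00) − (-0.35)(1.00) = 0.3500
  C_32 = −[(0.90)(0.00) − (-0.35)(-0.35)] = 0.1225
  C_33 = (0.90)(1.00) − (-0.15)(-0.35) = 0.8475
det(I−A) = Σ_j (I−A)_1j·C_1j = (0.90)(0.7000) + (-0.15)(0.2450) + (-0.35)(0.1850) = 0.5285
adj(I−A) = Cᵀ =
  [ 0.7000   0.1400   0.3500]
  [ 0.2450   0.5775   0.1225]
  [ 0.1850   0.1125   0.8475]
(I − A)⁻¹ = adj(I−A) / det(I−A) ≈
  [   1.3245     0.2649     0.6623]
  [   0.4636     1.0927     0.2318]
  [   0.3500     0.2129     1.6036]
x = (I − A)⁻¹ d = adj(I−A)·d / det(I−A), with det(I−A) = 0.5285:
  x_1 = (0.7000·175 + 0.1400·105 + 0.3500·165) / 0.5285 = 194.95 / 0.5285 ≈ 368.87
  x_2 = (0.2450·175 + 0.5775·105 + 0.1225·165) / 0.5285 = 123.725 / 0.5285 ≈ 234.11
  x_3 = (0.1850·175 + 0.1125·105 + 0.8475·165) / 0.5285 = 184.025 / 0.5285 ≈ 348.20

x_1 = 368.87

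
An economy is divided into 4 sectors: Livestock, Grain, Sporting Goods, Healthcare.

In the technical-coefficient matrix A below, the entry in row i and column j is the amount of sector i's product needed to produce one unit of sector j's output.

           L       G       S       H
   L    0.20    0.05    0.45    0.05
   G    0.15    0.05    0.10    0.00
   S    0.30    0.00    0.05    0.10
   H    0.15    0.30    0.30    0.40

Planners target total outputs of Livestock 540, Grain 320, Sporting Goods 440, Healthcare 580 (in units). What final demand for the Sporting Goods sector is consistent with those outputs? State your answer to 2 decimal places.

I − A =
  [   0.80    -0.05    -0.45    -0.05]
  [  -0.15     0.95    -0.10     0.00]
  [  -0.30     0.00     0.95    -0.10]
  [  -0.15    -0.30    -0.30     0.60]
d = (I − A) x:
  d_L = (+0.80)·540 + (-0.05)·320 + (-0.45)·440 + (-0.05)·580 = 189.00
  d_G = (-0.15)·540 + (+0.95)·320 + (-0.10)·440 + (+0.00)·580 = 179.00
  d_S = (-0.30)·540 + (+0.00)·320 + (+0.95)·440 + (-0.10)·580 = 198.00
  d_H = (-0.15)·540 + (-0.30)·320 + (-0.30)·440 + (+0.60)·580 = 39.00

d_S = 198.00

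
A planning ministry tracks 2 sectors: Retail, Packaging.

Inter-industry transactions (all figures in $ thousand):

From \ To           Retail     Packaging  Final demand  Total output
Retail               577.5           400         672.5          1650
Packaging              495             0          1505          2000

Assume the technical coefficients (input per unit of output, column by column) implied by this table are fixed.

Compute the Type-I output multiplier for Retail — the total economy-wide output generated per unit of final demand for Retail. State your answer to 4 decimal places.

m_R = 2.2034

Technical coefficients a_ij = z_ij / X_j:
  a_RR = 577.5/1650 = 0.35, a_PR = 495/1650 = 0.30
  a_RP = 400/2000 = 0.20, a_PP = 0/2000 = 0.00
I − A =
  [   0.65    -0.20]
  [  -0.30     1.00]
det(I−A) = (0.65)(1.00) − (-0.20)(-0.30) = 0.5900
adj(I−A) = [[1.00, 0.20], [0.30, 0.65]]
(I − A)⁻¹ = adj(I−A) / det(I−A) ≈
  [   1.69492     0.33898]
  [   0.50847     1.10169]
The output multiplier for sector j is the column-j sum of the Leontief inverse (I − A)⁻¹ = adj(I−A) / det(I−A).
Column R of adj(I−A): (1.00, 0.30); det(I−A) = 0.5900.
m_R = (1.00 + 0.30) / 0.5900 = 1.30 / 0.5900 ≈ 2.2034.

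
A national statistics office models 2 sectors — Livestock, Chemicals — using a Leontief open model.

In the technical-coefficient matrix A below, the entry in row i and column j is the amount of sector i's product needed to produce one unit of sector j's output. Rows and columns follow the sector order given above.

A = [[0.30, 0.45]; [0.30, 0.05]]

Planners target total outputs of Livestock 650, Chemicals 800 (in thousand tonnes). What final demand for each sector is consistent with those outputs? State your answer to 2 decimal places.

d_1 = 95.00, d_2 = 565.00

I − A =
  [   0.70    -0.45]
  [  -0.30     0.95]
d = (I − A) x:
  d_1 = (+0.70)·650 + (-0.45)·800 = 95.00
  d_2 = (-0.30)·650 + (+0.95)·800 = 565.00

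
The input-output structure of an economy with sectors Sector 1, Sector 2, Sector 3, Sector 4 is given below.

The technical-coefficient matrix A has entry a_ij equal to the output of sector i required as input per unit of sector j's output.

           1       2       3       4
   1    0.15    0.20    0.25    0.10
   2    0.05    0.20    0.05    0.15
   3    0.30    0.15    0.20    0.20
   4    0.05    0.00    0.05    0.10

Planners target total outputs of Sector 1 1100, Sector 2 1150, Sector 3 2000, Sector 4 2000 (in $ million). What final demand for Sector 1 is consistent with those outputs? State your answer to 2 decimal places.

I − A =
  [   0.85    -0.20    -0.25    -0.10]
  [  -0.05     0.80    -0.05    -0.15]
  [  -0.30    -0.15     0.80    -0.20]
  [  -0.05     0.00    -0.05     0.90]
d = (I − A) x:
  d_1 = (+0.85)·1100 + (-0.20)·1150 + (-0.25)·2000 + (-0.10)·2000 = 5.00
  d_2 = (-0.05)·1100 + (+0.80)·1150 + (-0.05)·2000 + (-0.15)·2000 = 465.00
  d_3 = (-0.30)·1100 + (-0.15)·1150 + (+0.80)·2000 + (-0.20)·2000 = 697.50
  d_4 = (-0.05)·1100 + (+0.00)·1150 + (-0.05)·2000 + (+0.90)·2000 = 1645.00

d_1 = 5.00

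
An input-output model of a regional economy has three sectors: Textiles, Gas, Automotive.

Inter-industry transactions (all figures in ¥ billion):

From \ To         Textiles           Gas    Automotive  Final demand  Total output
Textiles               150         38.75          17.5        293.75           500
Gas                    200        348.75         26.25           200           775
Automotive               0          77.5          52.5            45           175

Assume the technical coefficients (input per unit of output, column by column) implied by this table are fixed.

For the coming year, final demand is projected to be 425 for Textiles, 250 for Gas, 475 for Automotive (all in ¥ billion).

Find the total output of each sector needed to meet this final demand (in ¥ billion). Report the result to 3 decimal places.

Technical coefficients a_ij = z_ij / X_j:
  a_TT = 150/500 = 0.30, a_GT = 200/500 = 0.40, a_AT = 0/500 = 0.00
  a_TG = 38.75/775 = 0.05, a_GG = 348.75/775 = 0.45, a_AG = 77.5/775 = 0.10
  a_TA = 17.5/175 = 0.10, a_GA = 26.25/175 = 0.15, a_AA = 52.5/175 = 0.30
I − A =
  [   0.70    -0.05    -0.10]
  [  -0.40     0.55    -0.15]
  [   0.00    -0.10     0.70]
Cofactors of I−A, C_ij = (−1)^(i+j)·(minor ij) (rows/columns in the sector order above):
  C_11 = (0.55)(0.70) − (-0.15)(-0.10) = 0.3700
  C_12 = −[(-0.40)(0.70) − (-0.15)(0.00)] = 0.2800
  C_13 = (-0.40)(-0.10) − (0.55)(0.00) = 0.0400
  C_21 = −[(-0.05)(0.70) − (-0.10)(-0.10)] = 0.0450
  C_22 = (0.70)(0.70) − (-0.10)(0.00) = 0.4900
  C_23 = −[(0.70)(-0.10) − (-0.05)(0.00)] = 0.0700
  C_31 = (-0.05)(-0.15) − (-0.10)(0.55) = 0.0625
  C_32 = −[(0.70)(-0.15) − (-0.10)(-0.40)] = 0.1450
  C_33 = (0.70)(0.55) − (-0.05)(-0.40) = 0.3650
det(I−A) = Σ_j (I−A)_1j·C_1j = (0.70)(0.3700) + (-0.05)(0.2800) + (-0.10)(0.0400) = 0.2410
adj(I−A) = Cᵀ =
  [ 0.3700   0.0450   0.0625]
  [ 0.2800   0.4900   0.1450]
  [ 0.0400   0.0700   0.3650]
(I − A)⁻¹ = adj(I−A) / det(I−A) ≈
  [   1.5353     0.1867     0.2593]
  [   1.1618     2.0332     0.6017]
  [   0.1660     0.2905     1.5145]
x = (I − A)⁻¹ d = adj(I−A)·d / det(I−A), with det(I−A) = 0.2410:
  x_T = (0.3700·425 + 0.0450·250 + 0.0625·475) / 0.2410 = 198.1875 / 0.2410 ≈ 822.355
  x_G = (0.2800·425 + 0.4900·250 + 0.1450·475) / 0.2410 = 310.375 / 0.2410 ≈ 1287.863
  x_A = (0.0400·425 + 0.0700·250 + 0.3650·475) / 0.2410 = 207.875 / 0.2410 ≈ 862.552

x_T = 822.355, x_G = 1287.863, x_A = 862.552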